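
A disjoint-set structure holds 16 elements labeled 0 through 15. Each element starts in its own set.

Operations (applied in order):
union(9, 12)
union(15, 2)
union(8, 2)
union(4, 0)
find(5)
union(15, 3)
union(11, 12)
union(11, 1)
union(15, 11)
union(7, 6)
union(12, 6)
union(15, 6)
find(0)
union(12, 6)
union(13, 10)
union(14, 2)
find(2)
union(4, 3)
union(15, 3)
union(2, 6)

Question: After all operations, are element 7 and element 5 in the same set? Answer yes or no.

Answer: no

Derivation:
Step 1: union(9, 12) -> merged; set of 9 now {9, 12}
Step 2: union(15, 2) -> merged; set of 15 now {2, 15}
Step 3: union(8, 2) -> merged; set of 8 now {2, 8, 15}
Step 4: union(4, 0) -> merged; set of 4 now {0, 4}
Step 5: find(5) -> no change; set of 5 is {5}
Step 6: union(15, 3) -> merged; set of 15 now {2, 3, 8, 15}
Step 7: union(11, 12) -> merged; set of 11 now {9, 11, 12}
Step 8: union(11, 1) -> merged; set of 11 now {1, 9, 11, 12}
Step 9: union(15, 11) -> merged; set of 15 now {1, 2, 3, 8, 9, 11, 12, 15}
Step 10: union(7, 6) -> merged; set of 7 now {6, 7}
Step 11: union(12, 6) -> merged; set of 12 now {1, 2, 3, 6, 7, 8, 9, 11, 12, 15}
Step 12: union(15, 6) -> already same set; set of 15 now {1, 2, 3, 6, 7, 8, 9, 11, 12, 15}
Step 13: find(0) -> no change; set of 0 is {0, 4}
Step 14: union(12, 6) -> already same set; set of 12 now {1, 2, 3, 6, 7, 8, 9, 11, 12, 15}
Step 15: union(13, 10) -> merged; set of 13 now {10, 13}
Step 16: union(14, 2) -> merged; set of 14 now {1, 2, 3, 6, 7, 8, 9, 11, 12, 14, 15}
Step 17: find(2) -> no change; set of 2 is {1, 2, 3, 6, 7, 8, 9, 11, 12, 14, 15}
Step 18: union(4, 3) -> merged; set of 4 now {0, 1, 2, 3, 4, 6, 7, 8, 9, 11, 12, 14, 15}
Step 19: union(15, 3) -> already same set; set of 15 now {0, 1, 2, 3, 4, 6, 7, 8, 9, 11, 12, 14, 15}
Step 20: union(2, 6) -> already same set; set of 2 now {0, 1, 2, 3, 4, 6, 7, 8, 9, 11, 12, 14, 15}
Set of 7: {0, 1, 2, 3, 4, 6, 7, 8, 9, 11, 12, 14, 15}; 5 is not a member.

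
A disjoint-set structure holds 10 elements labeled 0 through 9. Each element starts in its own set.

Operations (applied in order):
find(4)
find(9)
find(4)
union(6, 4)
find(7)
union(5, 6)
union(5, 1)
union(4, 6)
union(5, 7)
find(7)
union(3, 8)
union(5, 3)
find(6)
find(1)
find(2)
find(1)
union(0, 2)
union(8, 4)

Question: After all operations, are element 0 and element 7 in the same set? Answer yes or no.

Step 1: find(4) -> no change; set of 4 is {4}
Step 2: find(9) -> no change; set of 9 is {9}
Step 3: find(4) -> no change; set of 4 is {4}
Step 4: union(6, 4) -> merged; set of 6 now {4, 6}
Step 5: find(7) -> no change; set of 7 is {7}
Step 6: union(5, 6) -> merged; set of 5 now {4, 5, 6}
Step 7: union(5, 1) -> merged; set of 5 now {1, 4, 5, 6}
Step 8: union(4, 6) -> already same set; set of 4 now {1, 4, 5, 6}
Step 9: union(5, 7) -> merged; set of 5 now {1, 4, 5, 6, 7}
Step 10: find(7) -> no change; set of 7 is {1, 4, 5, 6, 7}
Step 11: union(3, 8) -> merged; set of 3 now {3, 8}
Step 12: union(5, 3) -> merged; set of 5 now {1, 3, 4, 5, 6, 7, 8}
Step 13: find(6) -> no change; set of 6 is {1, 3, 4, 5, 6, 7, 8}
Step 14: find(1) -> no change; set of 1 is {1, 3, 4, 5, 6, 7, 8}
Step 15: find(2) -> no change; set of 2 is {2}
Step 16: find(1) -> no change; set of 1 is {1, 3, 4, 5, 6, 7, 8}
Step 17: union(0, 2) -> merged; set of 0 now {0, 2}
Step 18: union(8, 4) -> already same set; set of 8 now {1, 3, 4, 5, 6, 7, 8}
Set of 0: {0, 2}; 7 is not a member.

Answer: no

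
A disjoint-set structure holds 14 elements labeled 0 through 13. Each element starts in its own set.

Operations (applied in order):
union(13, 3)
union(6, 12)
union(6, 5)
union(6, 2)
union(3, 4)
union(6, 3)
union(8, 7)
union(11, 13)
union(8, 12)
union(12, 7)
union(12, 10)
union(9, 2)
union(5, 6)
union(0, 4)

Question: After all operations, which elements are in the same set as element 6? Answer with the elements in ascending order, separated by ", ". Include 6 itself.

Answer: 0, 2, 3, 4, 5, 6, 7, 8, 9, 10, 11, 12, 13

Derivation:
Step 1: union(13, 3) -> merged; set of 13 now {3, 13}
Step 2: union(6, 12) -> merged; set of 6 now {6, 12}
Step 3: union(6, 5) -> merged; set of 6 now {5, 6, 12}
Step 4: union(6, 2) -> merged; set of 6 now {2, 5, 6, 12}
Step 5: union(3, 4) -> merged; set of 3 now {3, 4, 13}
Step 6: union(6, 3) -> merged; set of 6 now {2, 3, 4, 5, 6, 12, 13}
Step 7: union(8, 7) -> merged; set of 8 now {7, 8}
Step 8: union(11, 13) -> merged; set of 11 now {2, 3, 4, 5, 6, 11, 12, 13}
Step 9: union(8, 12) -> merged; set of 8 now {2, 3, 4, 5, 6, 7, 8, 11, 12, 13}
Step 10: union(12, 7) -> already same set; set of 12 now {2, 3, 4, 5, 6, 7, 8, 11, 12, 13}
Step 11: union(12, 10) -> merged; set of 12 now {2, 3, 4, 5, 6, 7, 8, 10, 11, 12, 13}
Step 12: union(9, 2) -> merged; set of 9 now {2, 3, 4, 5, 6, 7, 8, 9, 10, 11, 12, 13}
Step 13: union(5, 6) -> already same set; set of 5 now {2, 3, 4, 5, 6, 7, 8, 9, 10, 11, 12, 13}
Step 14: union(0, 4) -> merged; set of 0 now {0, 2, 3, 4, 5, 6, 7, 8, 9, 10, 11, 12, 13}
Component of 6: {0, 2, 3, 4, 5, 6, 7, 8, 9, 10, 11, 12, 13}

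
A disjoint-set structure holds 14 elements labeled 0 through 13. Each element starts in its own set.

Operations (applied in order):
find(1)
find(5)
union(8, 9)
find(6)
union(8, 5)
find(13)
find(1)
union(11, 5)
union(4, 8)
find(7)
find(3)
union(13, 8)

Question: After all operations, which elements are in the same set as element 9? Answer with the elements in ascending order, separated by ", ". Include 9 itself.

Answer: 4, 5, 8, 9, 11, 13

Derivation:
Step 1: find(1) -> no change; set of 1 is {1}
Step 2: find(5) -> no change; set of 5 is {5}
Step 3: union(8, 9) -> merged; set of 8 now {8, 9}
Step 4: find(6) -> no change; set of 6 is {6}
Step 5: union(8, 5) -> merged; set of 8 now {5, 8, 9}
Step 6: find(13) -> no change; set of 13 is {13}
Step 7: find(1) -> no change; set of 1 is {1}
Step 8: union(11, 5) -> merged; set of 11 now {5, 8, 9, 11}
Step 9: union(4, 8) -> merged; set of 4 now {4, 5, 8, 9, 11}
Step 10: find(7) -> no change; set of 7 is {7}
Step 11: find(3) -> no change; set of 3 is {3}
Step 12: union(13, 8) -> merged; set of 13 now {4, 5, 8, 9, 11, 13}
Component of 9: {4, 5, 8, 9, 11, 13}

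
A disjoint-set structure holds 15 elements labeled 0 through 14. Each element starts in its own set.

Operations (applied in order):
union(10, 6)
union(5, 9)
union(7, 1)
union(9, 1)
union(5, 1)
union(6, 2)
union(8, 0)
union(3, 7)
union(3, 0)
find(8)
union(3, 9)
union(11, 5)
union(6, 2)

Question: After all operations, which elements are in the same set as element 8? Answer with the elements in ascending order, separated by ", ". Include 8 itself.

Step 1: union(10, 6) -> merged; set of 10 now {6, 10}
Step 2: union(5, 9) -> merged; set of 5 now {5, 9}
Step 3: union(7, 1) -> merged; set of 7 now {1, 7}
Step 4: union(9, 1) -> merged; set of 9 now {1, 5, 7, 9}
Step 5: union(5, 1) -> already same set; set of 5 now {1, 5, 7, 9}
Step 6: union(6, 2) -> merged; set of 6 now {2, 6, 10}
Step 7: union(8, 0) -> merged; set of 8 now {0, 8}
Step 8: union(3, 7) -> merged; set of 3 now {1, 3, 5, 7, 9}
Step 9: union(3, 0) -> merged; set of 3 now {0, 1, 3, 5, 7, 8, 9}
Step 10: find(8) -> no change; set of 8 is {0, 1, 3, 5, 7, 8, 9}
Step 11: union(3, 9) -> already same set; set of 3 now {0, 1, 3, 5, 7, 8, 9}
Step 12: union(11, 5) -> merged; set of 11 now {0, 1, 3, 5, 7, 8, 9, 11}
Step 13: union(6, 2) -> already same set; set of 6 now {2, 6, 10}
Component of 8: {0, 1, 3, 5, 7, 8, 9, 11}

Answer: 0, 1, 3, 5, 7, 8, 9, 11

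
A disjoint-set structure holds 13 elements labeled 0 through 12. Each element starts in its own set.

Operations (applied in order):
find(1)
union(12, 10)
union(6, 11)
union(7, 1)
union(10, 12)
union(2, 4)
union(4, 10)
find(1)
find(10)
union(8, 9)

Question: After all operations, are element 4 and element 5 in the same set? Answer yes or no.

Step 1: find(1) -> no change; set of 1 is {1}
Step 2: union(12, 10) -> merged; set of 12 now {10, 12}
Step 3: union(6, 11) -> merged; set of 6 now {6, 11}
Step 4: union(7, 1) -> merged; set of 7 now {1, 7}
Step 5: union(10, 12) -> already same set; set of 10 now {10, 12}
Step 6: union(2, 4) -> merged; set of 2 now {2, 4}
Step 7: union(4, 10) -> merged; set of 4 now {2, 4, 10, 12}
Step 8: find(1) -> no change; set of 1 is {1, 7}
Step 9: find(10) -> no change; set of 10 is {2, 4, 10, 12}
Step 10: union(8, 9) -> merged; set of 8 now {8, 9}
Set of 4: {2, 4, 10, 12}; 5 is not a member.

Answer: no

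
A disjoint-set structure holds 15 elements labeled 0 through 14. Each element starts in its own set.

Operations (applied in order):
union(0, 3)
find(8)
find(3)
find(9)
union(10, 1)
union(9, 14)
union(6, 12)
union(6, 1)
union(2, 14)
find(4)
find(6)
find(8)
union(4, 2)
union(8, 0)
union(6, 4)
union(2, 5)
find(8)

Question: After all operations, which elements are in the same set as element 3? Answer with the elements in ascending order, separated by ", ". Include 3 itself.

Answer: 0, 3, 8

Derivation:
Step 1: union(0, 3) -> merged; set of 0 now {0, 3}
Step 2: find(8) -> no change; set of 8 is {8}
Step 3: find(3) -> no change; set of 3 is {0, 3}
Step 4: find(9) -> no change; set of 9 is {9}
Step 5: union(10, 1) -> merged; set of 10 now {1, 10}
Step 6: union(9, 14) -> merged; set of 9 now {9, 14}
Step 7: union(6, 12) -> merged; set of 6 now {6, 12}
Step 8: union(6, 1) -> merged; set of 6 now {1, 6, 10, 12}
Step 9: union(2, 14) -> merged; set of 2 now {2, 9, 14}
Step 10: find(4) -> no change; set of 4 is {4}
Step 11: find(6) -> no change; set of 6 is {1, 6, 10, 12}
Step 12: find(8) -> no change; set of 8 is {8}
Step 13: union(4, 2) -> merged; set of 4 now {2, 4, 9, 14}
Step 14: union(8, 0) -> merged; set of 8 now {0, 3, 8}
Step 15: union(6, 4) -> merged; set of 6 now {1, 2, 4, 6, 9, 10, 12, 14}
Step 16: union(2, 5) -> merged; set of 2 now {1, 2, 4, 5, 6, 9, 10, 12, 14}
Step 17: find(8) -> no change; set of 8 is {0, 3, 8}
Component of 3: {0, 3, 8}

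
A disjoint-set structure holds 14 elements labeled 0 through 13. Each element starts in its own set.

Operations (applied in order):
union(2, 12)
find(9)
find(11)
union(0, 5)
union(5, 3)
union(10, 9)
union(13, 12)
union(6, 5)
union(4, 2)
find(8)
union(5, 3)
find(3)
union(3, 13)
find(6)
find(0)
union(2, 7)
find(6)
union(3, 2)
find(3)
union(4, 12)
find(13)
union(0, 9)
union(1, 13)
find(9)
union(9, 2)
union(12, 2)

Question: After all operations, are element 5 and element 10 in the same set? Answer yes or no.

Answer: yes

Derivation:
Step 1: union(2, 12) -> merged; set of 2 now {2, 12}
Step 2: find(9) -> no change; set of 9 is {9}
Step 3: find(11) -> no change; set of 11 is {11}
Step 4: union(0, 5) -> merged; set of 0 now {0, 5}
Step 5: union(5, 3) -> merged; set of 5 now {0, 3, 5}
Step 6: union(10, 9) -> merged; set of 10 now {9, 10}
Step 7: union(13, 12) -> merged; set of 13 now {2, 12, 13}
Step 8: union(6, 5) -> merged; set of 6 now {0, 3, 5, 6}
Step 9: union(4, 2) -> merged; set of 4 now {2, 4, 12, 13}
Step 10: find(8) -> no change; set of 8 is {8}
Step 11: union(5, 3) -> already same set; set of 5 now {0, 3, 5, 6}
Step 12: find(3) -> no change; set of 3 is {0, 3, 5, 6}
Step 13: union(3, 13) -> merged; set of 3 now {0, 2, 3, 4, 5, 6, 12, 13}
Step 14: find(6) -> no change; set of 6 is {0, 2, 3, 4, 5, 6, 12, 13}
Step 15: find(0) -> no change; set of 0 is {0, 2, 3, 4, 5, 6, 12, 13}
Step 16: union(2, 7) -> merged; set of 2 now {0, 2, 3, 4, 5, 6, 7, 12, 13}
Step 17: find(6) -> no change; set of 6 is {0, 2, 3, 4, 5, 6, 7, 12, 13}
Step 18: union(3, 2) -> already same set; set of 3 now {0, 2, 3, 4, 5, 6, 7, 12, 13}
Step 19: find(3) -> no change; set of 3 is {0, 2, 3, 4, 5, 6, 7, 12, 13}
Step 20: union(4, 12) -> already same set; set of 4 now {0, 2, 3, 4, 5, 6, 7, 12, 13}
Step 21: find(13) -> no change; set of 13 is {0, 2, 3, 4, 5, 6, 7, 12, 13}
Step 22: union(0, 9) -> merged; set of 0 now {0, 2, 3, 4, 5, 6, 7, 9, 10, 12, 13}
Step 23: union(1, 13) -> merged; set of 1 now {0, 1, 2, 3, 4, 5, 6, 7, 9, 10, 12, 13}
Step 24: find(9) -> no change; set of 9 is {0, 1, 2, 3, 4, 5, 6, 7, 9, 10, 12, 13}
Step 25: union(9, 2) -> already same set; set of 9 now {0, 1, 2, 3, 4, 5, 6, 7, 9, 10, 12, 13}
Step 26: union(12, 2) -> already same set; set of 12 now {0, 1, 2, 3, 4, 5, 6, 7, 9, 10, 12, 13}
Set of 5: {0, 1, 2, 3, 4, 5, 6, 7, 9, 10, 12, 13}; 10 is a member.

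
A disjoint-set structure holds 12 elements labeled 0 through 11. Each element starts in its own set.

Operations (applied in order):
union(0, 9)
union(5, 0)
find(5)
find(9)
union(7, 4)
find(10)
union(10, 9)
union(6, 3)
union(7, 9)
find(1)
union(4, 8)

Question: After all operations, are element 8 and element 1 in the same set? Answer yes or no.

Answer: no

Derivation:
Step 1: union(0, 9) -> merged; set of 0 now {0, 9}
Step 2: union(5, 0) -> merged; set of 5 now {0, 5, 9}
Step 3: find(5) -> no change; set of 5 is {0, 5, 9}
Step 4: find(9) -> no change; set of 9 is {0, 5, 9}
Step 5: union(7, 4) -> merged; set of 7 now {4, 7}
Step 6: find(10) -> no change; set of 10 is {10}
Step 7: union(10, 9) -> merged; set of 10 now {0, 5, 9, 10}
Step 8: union(6, 3) -> merged; set of 6 now {3, 6}
Step 9: union(7, 9) -> merged; set of 7 now {0, 4, 5, 7, 9, 10}
Step 10: find(1) -> no change; set of 1 is {1}
Step 11: union(4, 8) -> merged; set of 4 now {0, 4, 5, 7, 8, 9, 10}
Set of 8: {0, 4, 5, 7, 8, 9, 10}; 1 is not a member.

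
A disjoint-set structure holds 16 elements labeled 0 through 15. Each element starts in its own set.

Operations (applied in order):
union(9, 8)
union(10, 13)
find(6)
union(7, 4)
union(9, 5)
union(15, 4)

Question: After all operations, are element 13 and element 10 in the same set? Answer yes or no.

Step 1: union(9, 8) -> merged; set of 9 now {8, 9}
Step 2: union(10, 13) -> merged; set of 10 now {10, 13}
Step 3: find(6) -> no change; set of 6 is {6}
Step 4: union(7, 4) -> merged; set of 7 now {4, 7}
Step 5: union(9, 5) -> merged; set of 9 now {5, 8, 9}
Step 6: union(15, 4) -> merged; set of 15 now {4, 7, 15}
Set of 13: {10, 13}; 10 is a member.

Answer: yes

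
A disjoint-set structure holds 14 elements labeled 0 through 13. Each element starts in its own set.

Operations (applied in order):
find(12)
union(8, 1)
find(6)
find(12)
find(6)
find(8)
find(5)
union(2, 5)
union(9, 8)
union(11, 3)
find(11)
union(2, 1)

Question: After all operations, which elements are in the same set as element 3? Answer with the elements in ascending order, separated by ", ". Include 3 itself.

Answer: 3, 11

Derivation:
Step 1: find(12) -> no change; set of 12 is {12}
Step 2: union(8, 1) -> merged; set of 8 now {1, 8}
Step 3: find(6) -> no change; set of 6 is {6}
Step 4: find(12) -> no change; set of 12 is {12}
Step 5: find(6) -> no change; set of 6 is {6}
Step 6: find(8) -> no change; set of 8 is {1, 8}
Step 7: find(5) -> no change; set of 5 is {5}
Step 8: union(2, 5) -> merged; set of 2 now {2, 5}
Step 9: union(9, 8) -> merged; set of 9 now {1, 8, 9}
Step 10: union(11, 3) -> merged; set of 11 now {3, 11}
Step 11: find(11) -> no change; set of 11 is {3, 11}
Step 12: union(2, 1) -> merged; set of 2 now {1, 2, 5, 8, 9}
Component of 3: {3, 11}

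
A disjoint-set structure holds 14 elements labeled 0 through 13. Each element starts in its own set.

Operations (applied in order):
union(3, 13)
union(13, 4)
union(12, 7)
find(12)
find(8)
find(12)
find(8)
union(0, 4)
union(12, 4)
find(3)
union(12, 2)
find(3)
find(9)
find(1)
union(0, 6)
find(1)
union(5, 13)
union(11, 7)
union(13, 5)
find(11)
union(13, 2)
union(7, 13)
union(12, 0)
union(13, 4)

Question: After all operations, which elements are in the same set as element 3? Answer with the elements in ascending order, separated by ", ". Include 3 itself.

Answer: 0, 2, 3, 4, 5, 6, 7, 11, 12, 13

Derivation:
Step 1: union(3, 13) -> merged; set of 3 now {3, 13}
Step 2: union(13, 4) -> merged; set of 13 now {3, 4, 13}
Step 3: union(12, 7) -> merged; set of 12 now {7, 12}
Step 4: find(12) -> no change; set of 12 is {7, 12}
Step 5: find(8) -> no change; set of 8 is {8}
Step 6: find(12) -> no change; set of 12 is {7, 12}
Step 7: find(8) -> no change; set of 8 is {8}
Step 8: union(0, 4) -> merged; set of 0 now {0, 3, 4, 13}
Step 9: union(12, 4) -> merged; set of 12 now {0, 3, 4, 7, 12, 13}
Step 10: find(3) -> no change; set of 3 is {0, 3, 4, 7, 12, 13}
Step 11: union(12, 2) -> merged; set of 12 now {0, 2, 3, 4, 7, 12, 13}
Step 12: find(3) -> no change; set of 3 is {0, 2, 3, 4, 7, 12, 13}
Step 13: find(9) -> no change; set of 9 is {9}
Step 14: find(1) -> no change; set of 1 is {1}
Step 15: union(0, 6) -> merged; set of 0 now {0, 2, 3, 4, 6, 7, 12, 13}
Step 16: find(1) -> no change; set of 1 is {1}
Step 17: union(5, 13) -> merged; set of 5 now {0, 2, 3, 4, 5, 6, 7, 12, 13}
Step 18: union(11, 7) -> merged; set of 11 now {0, 2, 3, 4, 5, 6, 7, 11, 12, 13}
Step 19: union(13, 5) -> already same set; set of 13 now {0, 2, 3, 4, 5, 6, 7, 11, 12, 13}
Step 20: find(11) -> no change; set of 11 is {0, 2, 3, 4, 5, 6, 7, 11, 12, 13}
Step 21: union(13, 2) -> already same set; set of 13 now {0, 2, 3, 4, 5, 6, 7, 11, 12, 13}
Step 22: union(7, 13) -> already same set; set of 7 now {0, 2, 3, 4, 5, 6, 7, 11, 12, 13}
Step 23: union(12, 0) -> already same set; set of 12 now {0, 2, 3, 4, 5, 6, 7, 11, 12, 13}
Step 24: union(13, 4) -> already same set; set of 13 now {0, 2, 3, 4, 5, 6, 7, 11, 12, 13}
Component of 3: {0, 2, 3, 4, 5, 6, 7, 11, 12, 13}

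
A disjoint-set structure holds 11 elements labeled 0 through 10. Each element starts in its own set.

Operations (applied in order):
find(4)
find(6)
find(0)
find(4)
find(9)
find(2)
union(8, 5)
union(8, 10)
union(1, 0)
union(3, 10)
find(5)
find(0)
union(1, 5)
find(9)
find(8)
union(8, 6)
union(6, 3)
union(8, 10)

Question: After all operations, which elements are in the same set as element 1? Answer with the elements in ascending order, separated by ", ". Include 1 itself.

Answer: 0, 1, 3, 5, 6, 8, 10

Derivation:
Step 1: find(4) -> no change; set of 4 is {4}
Step 2: find(6) -> no change; set of 6 is {6}
Step 3: find(0) -> no change; set of 0 is {0}
Step 4: find(4) -> no change; set of 4 is {4}
Step 5: find(9) -> no change; set of 9 is {9}
Step 6: find(2) -> no change; set of 2 is {2}
Step 7: union(8, 5) -> merged; set of 8 now {5, 8}
Step 8: union(8, 10) -> merged; set of 8 now {5, 8, 10}
Step 9: union(1, 0) -> merged; set of 1 now {0, 1}
Step 10: union(3, 10) -> merged; set of 3 now {3, 5, 8, 10}
Step 11: find(5) -> no change; set of 5 is {3, 5, 8, 10}
Step 12: find(0) -> no change; set of 0 is {0, 1}
Step 13: union(1, 5) -> merged; set of 1 now {0, 1, 3, 5, 8, 10}
Step 14: find(9) -> no change; set of 9 is {9}
Step 15: find(8) -> no change; set of 8 is {0, 1, 3, 5, 8, 10}
Step 16: union(8, 6) -> merged; set of 8 now {0, 1, 3, 5, 6, 8, 10}
Step 17: union(6, 3) -> already same set; set of 6 now {0, 1, 3, 5, 6, 8, 10}
Step 18: union(8, 10) -> already same set; set of 8 now {0, 1, 3, 5, 6, 8, 10}
Component of 1: {0, 1, 3, 5, 6, 8, 10}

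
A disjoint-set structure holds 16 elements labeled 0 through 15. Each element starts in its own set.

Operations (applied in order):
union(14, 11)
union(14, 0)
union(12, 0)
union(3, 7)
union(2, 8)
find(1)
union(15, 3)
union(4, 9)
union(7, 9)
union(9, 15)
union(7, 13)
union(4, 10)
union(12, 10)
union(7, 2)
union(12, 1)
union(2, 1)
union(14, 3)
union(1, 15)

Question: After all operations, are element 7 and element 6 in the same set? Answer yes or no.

Answer: no

Derivation:
Step 1: union(14, 11) -> merged; set of 14 now {11, 14}
Step 2: union(14, 0) -> merged; set of 14 now {0, 11, 14}
Step 3: union(12, 0) -> merged; set of 12 now {0, 11, 12, 14}
Step 4: union(3, 7) -> merged; set of 3 now {3, 7}
Step 5: union(2, 8) -> merged; set of 2 now {2, 8}
Step 6: find(1) -> no change; set of 1 is {1}
Step 7: union(15, 3) -> merged; set of 15 now {3, 7, 15}
Step 8: union(4, 9) -> merged; set of 4 now {4, 9}
Step 9: union(7, 9) -> merged; set of 7 now {3, 4, 7, 9, 15}
Step 10: union(9, 15) -> already same set; set of 9 now {3, 4, 7, 9, 15}
Step 11: union(7, 13) -> merged; set of 7 now {3, 4, 7, 9, 13, 15}
Step 12: union(4, 10) -> merged; set of 4 now {3, 4, 7, 9, 10, 13, 15}
Step 13: union(12, 10) -> merged; set of 12 now {0, 3, 4, 7, 9, 10, 11, 12, 13, 14, 15}
Step 14: union(7, 2) -> merged; set of 7 now {0, 2, 3, 4, 7, 8, 9, 10, 11, 12, 13, 14, 15}
Step 15: union(12, 1) -> merged; set of 12 now {0, 1, 2, 3, 4, 7, 8, 9, 10, 11, 12, 13, 14, 15}
Step 16: union(2, 1) -> already same set; set of 2 now {0, 1, 2, 3, 4, 7, 8, 9, 10, 11, 12, 13, 14, 15}
Step 17: union(14, 3) -> already same set; set of 14 now {0, 1, 2, 3, 4, 7, 8, 9, 10, 11, 12, 13, 14, 15}
Step 18: union(1, 15) -> already same set; set of 1 now {0, 1, 2, 3, 4, 7, 8, 9, 10, 11, 12, 13, 14, 15}
Set of 7: {0, 1, 2, 3, 4, 7, 8, 9, 10, 11, 12, 13, 14, 15}; 6 is not a member.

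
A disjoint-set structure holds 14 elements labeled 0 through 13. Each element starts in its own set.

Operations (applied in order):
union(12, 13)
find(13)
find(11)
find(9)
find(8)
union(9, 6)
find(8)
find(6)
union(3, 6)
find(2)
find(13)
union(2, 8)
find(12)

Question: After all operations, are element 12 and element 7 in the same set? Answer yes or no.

Step 1: union(12, 13) -> merged; set of 12 now {12, 13}
Step 2: find(13) -> no change; set of 13 is {12, 13}
Step 3: find(11) -> no change; set of 11 is {11}
Step 4: find(9) -> no change; set of 9 is {9}
Step 5: find(8) -> no change; set of 8 is {8}
Step 6: union(9, 6) -> merged; set of 9 now {6, 9}
Step 7: find(8) -> no change; set of 8 is {8}
Step 8: find(6) -> no change; set of 6 is {6, 9}
Step 9: union(3, 6) -> merged; set of 3 now {3, 6, 9}
Step 10: find(2) -> no change; set of 2 is {2}
Step 11: find(13) -> no change; set of 13 is {12, 13}
Step 12: union(2, 8) -> merged; set of 2 now {2, 8}
Step 13: find(12) -> no change; set of 12 is {12, 13}
Set of 12: {12, 13}; 7 is not a member.

Answer: no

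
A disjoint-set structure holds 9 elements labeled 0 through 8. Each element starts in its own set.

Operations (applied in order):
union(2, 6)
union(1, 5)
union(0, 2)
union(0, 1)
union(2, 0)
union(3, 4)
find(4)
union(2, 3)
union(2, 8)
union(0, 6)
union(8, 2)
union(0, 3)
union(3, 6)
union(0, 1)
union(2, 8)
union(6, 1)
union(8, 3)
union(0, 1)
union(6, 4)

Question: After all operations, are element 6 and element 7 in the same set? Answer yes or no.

Answer: no

Derivation:
Step 1: union(2, 6) -> merged; set of 2 now {2, 6}
Step 2: union(1, 5) -> merged; set of 1 now {1, 5}
Step 3: union(0, 2) -> merged; set of 0 now {0, 2, 6}
Step 4: union(0, 1) -> merged; set of 0 now {0, 1, 2, 5, 6}
Step 5: union(2, 0) -> already same set; set of 2 now {0, 1, 2, 5, 6}
Step 6: union(3, 4) -> merged; set of 3 now {3, 4}
Step 7: find(4) -> no change; set of 4 is {3, 4}
Step 8: union(2, 3) -> merged; set of 2 now {0, 1, 2, 3, 4, 5, 6}
Step 9: union(2, 8) -> merged; set of 2 now {0, 1, 2, 3, 4, 5, 6, 8}
Step 10: union(0, 6) -> already same set; set of 0 now {0, 1, 2, 3, 4, 5, 6, 8}
Step 11: union(8, 2) -> already same set; set of 8 now {0, 1, 2, 3, 4, 5, 6, 8}
Step 12: union(0, 3) -> already same set; set of 0 now {0, 1, 2, 3, 4, 5, 6, 8}
Step 13: union(3, 6) -> already same set; set of 3 now {0, 1, 2, 3, 4, 5, 6, 8}
Step 14: union(0, 1) -> already same set; set of 0 now {0, 1, 2, 3, 4, 5, 6, 8}
Step 15: union(2, 8) -> already same set; set of 2 now {0, 1, 2, 3, 4, 5, 6, 8}
Step 16: union(6, 1) -> already same set; set of 6 now {0, 1, 2, 3, 4, 5, 6, 8}
Step 17: union(8, 3) -> already same set; set of 8 now {0, 1, 2, 3, 4, 5, 6, 8}
Step 18: union(0, 1) -> already same set; set of 0 now {0, 1, 2, 3, 4, 5, 6, 8}
Step 19: union(6, 4) -> already same set; set of 6 now {0, 1, 2, 3, 4, 5, 6, 8}
Set of 6: {0, 1, 2, 3, 4, 5, 6, 8}; 7 is not a member.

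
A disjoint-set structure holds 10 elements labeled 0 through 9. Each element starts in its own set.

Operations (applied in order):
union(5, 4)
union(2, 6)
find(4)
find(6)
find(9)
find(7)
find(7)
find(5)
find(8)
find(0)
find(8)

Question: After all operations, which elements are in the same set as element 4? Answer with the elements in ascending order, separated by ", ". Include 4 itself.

Step 1: union(5, 4) -> merged; set of 5 now {4, 5}
Step 2: union(2, 6) -> merged; set of 2 now {2, 6}
Step 3: find(4) -> no change; set of 4 is {4, 5}
Step 4: find(6) -> no change; set of 6 is {2, 6}
Step 5: find(9) -> no change; set of 9 is {9}
Step 6: find(7) -> no change; set of 7 is {7}
Step 7: find(7) -> no change; set of 7 is {7}
Step 8: find(5) -> no change; set of 5 is {4, 5}
Step 9: find(8) -> no change; set of 8 is {8}
Step 10: find(0) -> no change; set of 0 is {0}
Step 11: find(8) -> no change; set of 8 is {8}
Component of 4: {4, 5}

Answer: 4, 5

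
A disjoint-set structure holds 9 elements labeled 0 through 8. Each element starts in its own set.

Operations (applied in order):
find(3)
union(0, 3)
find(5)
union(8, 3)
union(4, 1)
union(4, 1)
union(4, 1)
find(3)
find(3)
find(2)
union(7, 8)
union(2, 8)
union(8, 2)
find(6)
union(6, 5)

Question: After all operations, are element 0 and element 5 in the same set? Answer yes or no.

Answer: no

Derivation:
Step 1: find(3) -> no change; set of 3 is {3}
Step 2: union(0, 3) -> merged; set of 0 now {0, 3}
Step 3: find(5) -> no change; set of 5 is {5}
Step 4: union(8, 3) -> merged; set of 8 now {0, 3, 8}
Step 5: union(4, 1) -> merged; set of 4 now {1, 4}
Step 6: union(4, 1) -> already same set; set of 4 now {1, 4}
Step 7: union(4, 1) -> already same set; set of 4 now {1, 4}
Step 8: find(3) -> no change; set of 3 is {0, 3, 8}
Step 9: find(3) -> no change; set of 3 is {0, 3, 8}
Step 10: find(2) -> no change; set of 2 is {2}
Step 11: union(7, 8) -> merged; set of 7 now {0, 3, 7, 8}
Step 12: union(2, 8) -> merged; set of 2 now {0, 2, 3, 7, 8}
Step 13: union(8, 2) -> already same set; set of 8 now {0, 2, 3, 7, 8}
Step 14: find(6) -> no change; set of 6 is {6}
Step 15: union(6, 5) -> merged; set of 6 now {5, 6}
Set of 0: {0, 2, 3, 7, 8}; 5 is not a member.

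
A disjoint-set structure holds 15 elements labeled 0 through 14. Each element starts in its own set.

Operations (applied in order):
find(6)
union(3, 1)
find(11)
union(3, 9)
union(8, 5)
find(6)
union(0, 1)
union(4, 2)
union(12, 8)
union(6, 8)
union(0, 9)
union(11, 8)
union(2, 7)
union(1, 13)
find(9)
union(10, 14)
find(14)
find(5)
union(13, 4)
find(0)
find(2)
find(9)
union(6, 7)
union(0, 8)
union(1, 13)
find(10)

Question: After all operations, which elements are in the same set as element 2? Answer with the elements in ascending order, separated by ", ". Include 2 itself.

Answer: 0, 1, 2, 3, 4, 5, 6, 7, 8, 9, 11, 12, 13

Derivation:
Step 1: find(6) -> no change; set of 6 is {6}
Step 2: union(3, 1) -> merged; set of 3 now {1, 3}
Step 3: find(11) -> no change; set of 11 is {11}
Step 4: union(3, 9) -> merged; set of 3 now {1, 3, 9}
Step 5: union(8, 5) -> merged; set of 8 now {5, 8}
Step 6: find(6) -> no change; set of 6 is {6}
Step 7: union(0, 1) -> merged; set of 0 now {0, 1, 3, 9}
Step 8: union(4, 2) -> merged; set of 4 now {2, 4}
Step 9: union(12, 8) -> merged; set of 12 now {5, 8, 12}
Step 10: union(6, 8) -> merged; set of 6 now {5, 6, 8, 12}
Step 11: union(0, 9) -> already same set; set of 0 now {0, 1, 3, 9}
Step 12: union(11, 8) -> merged; set of 11 now {5, 6, 8, 11, 12}
Step 13: union(2, 7) -> merged; set of 2 now {2, 4, 7}
Step 14: union(1, 13) -> merged; set of 1 now {0, 1, 3, 9, 13}
Step 15: find(9) -> no change; set of 9 is {0, 1, 3, 9, 13}
Step 16: union(10, 14) -> merged; set of 10 now {10, 14}
Step 17: find(14) -> no change; set of 14 is {10, 14}
Step 18: find(5) -> no change; set of 5 is {5, 6, 8, 11, 12}
Step 19: union(13, 4) -> merged; set of 13 now {0, 1, 2, 3, 4, 7, 9, 13}
Step 20: find(0) -> no change; set of 0 is {0, 1, 2, 3, 4, 7, 9, 13}
Step 21: find(2) -> no change; set of 2 is {0, 1, 2, 3, 4, 7, 9, 13}
Step 22: find(9) -> no change; set of 9 is {0, 1, 2, 3, 4, 7, 9, 13}
Step 23: union(6, 7) -> merged; set of 6 now {0, 1, 2, 3, 4, 5, 6, 7, 8, 9, 11, 12, 13}
Step 24: union(0, 8) -> already same set; set of 0 now {0, 1, 2, 3, 4, 5, 6, 7, 8, 9, 11, 12, 13}
Step 25: union(1, 13) -> already same set; set of 1 now {0, 1, 2, 3, 4, 5, 6, 7, 8, 9, 11, 12, 13}
Step 26: find(10) -> no change; set of 10 is {10, 14}
Component of 2: {0, 1, 2, 3, 4, 5, 6, 7, 8, 9, 11, 12, 13}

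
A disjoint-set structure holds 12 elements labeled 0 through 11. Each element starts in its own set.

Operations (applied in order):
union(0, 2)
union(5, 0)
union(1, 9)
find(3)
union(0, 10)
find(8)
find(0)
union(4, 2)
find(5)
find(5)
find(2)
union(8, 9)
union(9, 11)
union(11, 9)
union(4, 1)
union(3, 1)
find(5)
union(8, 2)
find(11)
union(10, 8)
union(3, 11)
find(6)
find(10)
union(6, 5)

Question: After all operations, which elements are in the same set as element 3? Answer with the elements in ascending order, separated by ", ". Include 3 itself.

Step 1: union(0, 2) -> merged; set of 0 now {0, 2}
Step 2: union(5, 0) -> merged; set of 5 now {0, 2, 5}
Step 3: union(1, 9) -> merged; set of 1 now {1, 9}
Step 4: find(3) -> no change; set of 3 is {3}
Step 5: union(0, 10) -> merged; set of 0 now {0, 2, 5, 10}
Step 6: find(8) -> no change; set of 8 is {8}
Step 7: find(0) -> no change; set of 0 is {0, 2, 5, 10}
Step 8: union(4, 2) -> merged; set of 4 now {0, 2, 4, 5, 10}
Step 9: find(5) -> no change; set of 5 is {0, 2, 4, 5, 10}
Step 10: find(5) -> no change; set of 5 is {0, 2, 4, 5, 10}
Step 11: find(2) -> no change; set of 2 is {0, 2, 4, 5, 10}
Step 12: union(8, 9) -> merged; set of 8 now {1, 8, 9}
Step 13: union(9, 11) -> merged; set of 9 now {1, 8, 9, 11}
Step 14: union(11, 9) -> already same set; set of 11 now {1, 8, 9, 11}
Step 15: union(4, 1) -> merged; set of 4 now {0, 1, 2, 4, 5, 8, 9, 10, 11}
Step 16: union(3, 1) -> merged; set of 3 now {0, 1, 2, 3, 4, 5, 8, 9, 10, 11}
Step 17: find(5) -> no change; set of 5 is {0, 1, 2, 3, 4, 5, 8, 9, 10, 11}
Step 18: union(8, 2) -> already same set; set of 8 now {0, 1, 2, 3, 4, 5, 8, 9, 10, 11}
Step 19: find(11) -> no change; set of 11 is {0, 1, 2, 3, 4, 5, 8, 9, 10, 11}
Step 20: union(10, 8) -> already same set; set of 10 now {0, 1, 2, 3, 4, 5, 8, 9, 10, 11}
Step 21: union(3, 11) -> already same set; set of 3 now {0, 1, 2, 3, 4, 5, 8, 9, 10, 11}
Step 22: find(6) -> no change; set of 6 is {6}
Step 23: find(10) -> no change; set of 10 is {0, 1, 2, 3, 4, 5, 8, 9, 10, 11}
Step 24: union(6, 5) -> merged; set of 6 now {0, 1, 2, 3, 4, 5, 6, 8, 9, 10, 11}
Component of 3: {0, 1, 2, 3, 4, 5, 6, 8, 9, 10, 11}

Answer: 0, 1, 2, 3, 4, 5, 6, 8, 9, 10, 11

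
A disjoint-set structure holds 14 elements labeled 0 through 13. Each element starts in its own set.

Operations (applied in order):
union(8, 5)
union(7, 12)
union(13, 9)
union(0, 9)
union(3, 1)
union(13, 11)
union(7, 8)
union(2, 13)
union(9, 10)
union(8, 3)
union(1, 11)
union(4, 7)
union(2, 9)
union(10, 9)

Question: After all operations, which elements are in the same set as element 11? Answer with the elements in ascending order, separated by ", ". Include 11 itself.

Answer: 0, 1, 2, 3, 4, 5, 7, 8, 9, 10, 11, 12, 13

Derivation:
Step 1: union(8, 5) -> merged; set of 8 now {5, 8}
Step 2: union(7, 12) -> merged; set of 7 now {7, 12}
Step 3: union(13, 9) -> merged; set of 13 now {9, 13}
Step 4: union(0, 9) -> merged; set of 0 now {0, 9, 13}
Step 5: union(3, 1) -> merged; set of 3 now {1, 3}
Step 6: union(13, 11) -> merged; set of 13 now {0, 9, 11, 13}
Step 7: union(7, 8) -> merged; set of 7 now {5, 7, 8, 12}
Step 8: union(2, 13) -> merged; set of 2 now {0, 2, 9, 11, 13}
Step 9: union(9, 10) -> merged; set of 9 now {0, 2, 9, 10, 11, 13}
Step 10: union(8, 3) -> merged; set of 8 now {1, 3, 5, 7, 8, 12}
Step 11: union(1, 11) -> merged; set of 1 now {0, 1, 2, 3, 5, 7, 8, 9, 10, 11, 12, 13}
Step 12: union(4, 7) -> merged; set of 4 now {0, 1, 2, 3, 4, 5, 7, 8, 9, 10, 11, 12, 13}
Step 13: union(2, 9) -> already same set; set of 2 now {0, 1, 2, 3, 4, 5, 7, 8, 9, 10, 11, 12, 13}
Step 14: union(10, 9) -> already same set; set of 10 now {0, 1, 2, 3, 4, 5, 7, 8, 9, 10, 11, 12, 13}
Component of 11: {0, 1, 2, 3, 4, 5, 7, 8, 9, 10, 11, 12, 13}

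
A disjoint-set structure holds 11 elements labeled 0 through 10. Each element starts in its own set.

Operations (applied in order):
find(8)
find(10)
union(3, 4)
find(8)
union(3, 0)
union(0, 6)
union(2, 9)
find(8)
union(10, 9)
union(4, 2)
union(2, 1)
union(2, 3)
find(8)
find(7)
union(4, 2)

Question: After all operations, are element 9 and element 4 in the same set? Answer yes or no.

Step 1: find(8) -> no change; set of 8 is {8}
Step 2: find(10) -> no change; set of 10 is {10}
Step 3: union(3, 4) -> merged; set of 3 now {3, 4}
Step 4: find(8) -> no change; set of 8 is {8}
Step 5: union(3, 0) -> merged; set of 3 now {0, 3, 4}
Step 6: union(0, 6) -> merged; set of 0 now {0, 3, 4, 6}
Step 7: union(2, 9) -> merged; set of 2 now {2, 9}
Step 8: find(8) -> no change; set of 8 is {8}
Step 9: union(10, 9) -> merged; set of 10 now {2, 9, 10}
Step 10: union(4, 2) -> merged; set of 4 now {0, 2, 3, 4, 6, 9, 10}
Step 11: union(2, 1) -> merged; set of 2 now {0, 1, 2, 3, 4, 6, 9, 10}
Step 12: union(2, 3) -> already same set; set of 2 now {0, 1, 2, 3, 4, 6, 9, 10}
Step 13: find(8) -> no change; set of 8 is {8}
Step 14: find(7) -> no change; set of 7 is {7}
Step 15: union(4, 2) -> already same set; set of 4 now {0, 1, 2, 3, 4, 6, 9, 10}
Set of 9: {0, 1, 2, 3, 4, 6, 9, 10}; 4 is a member.

Answer: yes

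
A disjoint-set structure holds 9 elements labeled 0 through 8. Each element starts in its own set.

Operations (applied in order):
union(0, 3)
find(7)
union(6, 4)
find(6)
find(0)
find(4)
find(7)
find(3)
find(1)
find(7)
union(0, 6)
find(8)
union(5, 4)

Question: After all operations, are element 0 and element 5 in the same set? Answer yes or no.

Step 1: union(0, 3) -> merged; set of 0 now {0, 3}
Step 2: find(7) -> no change; set of 7 is {7}
Step 3: union(6, 4) -> merged; set of 6 now {4, 6}
Step 4: find(6) -> no change; set of 6 is {4, 6}
Step 5: find(0) -> no change; set of 0 is {0, 3}
Step 6: find(4) -> no change; set of 4 is {4, 6}
Step 7: find(7) -> no change; set of 7 is {7}
Step 8: find(3) -> no change; set of 3 is {0, 3}
Step 9: find(1) -> no change; set of 1 is {1}
Step 10: find(7) -> no change; set of 7 is {7}
Step 11: union(0, 6) -> merged; set of 0 now {0, 3, 4, 6}
Step 12: find(8) -> no change; set of 8 is {8}
Step 13: union(5, 4) -> merged; set of 5 now {0, 3, 4, 5, 6}
Set of 0: {0, 3, 4, 5, 6}; 5 is a member.

Answer: yes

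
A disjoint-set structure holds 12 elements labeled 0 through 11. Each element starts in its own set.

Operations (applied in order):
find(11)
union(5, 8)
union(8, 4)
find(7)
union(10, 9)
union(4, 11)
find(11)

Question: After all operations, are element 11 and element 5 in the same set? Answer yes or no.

Answer: yes

Derivation:
Step 1: find(11) -> no change; set of 11 is {11}
Step 2: union(5, 8) -> merged; set of 5 now {5, 8}
Step 3: union(8, 4) -> merged; set of 8 now {4, 5, 8}
Step 4: find(7) -> no change; set of 7 is {7}
Step 5: union(10, 9) -> merged; set of 10 now {9, 10}
Step 6: union(4, 11) -> merged; set of 4 now {4, 5, 8, 11}
Step 7: find(11) -> no change; set of 11 is {4, 5, 8, 11}
Set of 11: {4, 5, 8, 11}; 5 is a member.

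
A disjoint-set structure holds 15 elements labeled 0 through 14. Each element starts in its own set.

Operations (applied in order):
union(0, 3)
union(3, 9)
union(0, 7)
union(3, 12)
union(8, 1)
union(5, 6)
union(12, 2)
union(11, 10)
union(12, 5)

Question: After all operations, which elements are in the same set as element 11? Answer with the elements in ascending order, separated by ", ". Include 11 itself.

Step 1: union(0, 3) -> merged; set of 0 now {0, 3}
Step 2: union(3, 9) -> merged; set of 3 now {0, 3, 9}
Step 3: union(0, 7) -> merged; set of 0 now {0, 3, 7, 9}
Step 4: union(3, 12) -> merged; set of 3 now {0, 3, 7, 9, 12}
Step 5: union(8, 1) -> merged; set of 8 now {1, 8}
Step 6: union(5, 6) -> merged; set of 5 now {5, 6}
Step 7: union(12, 2) -> merged; set of 12 now {0, 2, 3, 7, 9, 12}
Step 8: union(11, 10) -> merged; set of 11 now {10, 11}
Step 9: union(12, 5) -> merged; set of 12 now {0, 2, 3, 5, 6, 7, 9, 12}
Component of 11: {10, 11}

Answer: 10, 11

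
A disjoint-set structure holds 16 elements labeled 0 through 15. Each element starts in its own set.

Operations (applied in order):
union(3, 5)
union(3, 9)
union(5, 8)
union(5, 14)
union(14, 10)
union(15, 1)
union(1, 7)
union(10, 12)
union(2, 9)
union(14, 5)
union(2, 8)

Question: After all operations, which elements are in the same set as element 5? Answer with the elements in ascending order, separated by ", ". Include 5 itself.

Answer: 2, 3, 5, 8, 9, 10, 12, 14

Derivation:
Step 1: union(3, 5) -> merged; set of 3 now {3, 5}
Step 2: union(3, 9) -> merged; set of 3 now {3, 5, 9}
Step 3: union(5, 8) -> merged; set of 5 now {3, 5, 8, 9}
Step 4: union(5, 14) -> merged; set of 5 now {3, 5, 8, 9, 14}
Step 5: union(14, 10) -> merged; set of 14 now {3, 5, 8, 9, 10, 14}
Step 6: union(15, 1) -> merged; set of 15 now {1, 15}
Step 7: union(1, 7) -> merged; set of 1 now {1, 7, 15}
Step 8: union(10, 12) -> merged; set of 10 now {3, 5, 8, 9, 10, 12, 14}
Step 9: union(2, 9) -> merged; set of 2 now {2, 3, 5, 8, 9, 10, 12, 14}
Step 10: union(14, 5) -> already same set; set of 14 now {2, 3, 5, 8, 9, 10, 12, 14}
Step 11: union(2, 8) -> already same set; set of 2 now {2, 3, 5, 8, 9, 10, 12, 14}
Component of 5: {2, 3, 5, 8, 9, 10, 12, 14}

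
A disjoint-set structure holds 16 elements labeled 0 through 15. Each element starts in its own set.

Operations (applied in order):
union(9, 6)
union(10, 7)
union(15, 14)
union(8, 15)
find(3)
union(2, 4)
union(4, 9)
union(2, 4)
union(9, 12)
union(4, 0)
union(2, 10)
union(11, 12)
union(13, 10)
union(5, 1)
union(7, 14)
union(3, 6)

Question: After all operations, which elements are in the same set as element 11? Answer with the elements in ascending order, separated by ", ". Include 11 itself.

Step 1: union(9, 6) -> merged; set of 9 now {6, 9}
Step 2: union(10, 7) -> merged; set of 10 now {7, 10}
Step 3: union(15, 14) -> merged; set of 15 now {14, 15}
Step 4: union(8, 15) -> merged; set of 8 now {8, 14, 15}
Step 5: find(3) -> no change; set of 3 is {3}
Step 6: union(2, 4) -> merged; set of 2 now {2, 4}
Step 7: union(4, 9) -> merged; set of 4 now {2, 4, 6, 9}
Step 8: union(2, 4) -> already same set; set of 2 now {2, 4, 6, 9}
Step 9: union(9, 12) -> merged; set of 9 now {2, 4, 6, 9, 12}
Step 10: union(4, 0) -> merged; set of 4 now {0, 2, 4, 6, 9, 12}
Step 11: union(2, 10) -> merged; set of 2 now {0, 2, 4, 6, 7, 9, 10, 12}
Step 12: union(11, 12) -> merged; set of 11 now {0, 2, 4, 6, 7, 9, 10, 11, 12}
Step 13: union(13, 10) -> merged; set of 13 now {0, 2, 4, 6, 7, 9, 10, 11, 12, 13}
Step 14: union(5, 1) -> merged; set of 5 now {1, 5}
Step 15: union(7, 14) -> merged; set of 7 now {0, 2, 4, 6, 7, 8, 9, 10, 11, 12, 13, 14, 15}
Step 16: union(3, 6) -> merged; set of 3 now {0, 2, 3, 4, 6, 7, 8, 9, 10, 11, 12, 13, 14, 15}
Component of 11: {0, 2, 3, 4, 6, 7, 8, 9, 10, 11, 12, 13, 14, 15}

Answer: 0, 2, 3, 4, 6, 7, 8, 9, 10, 11, 12, 13, 14, 15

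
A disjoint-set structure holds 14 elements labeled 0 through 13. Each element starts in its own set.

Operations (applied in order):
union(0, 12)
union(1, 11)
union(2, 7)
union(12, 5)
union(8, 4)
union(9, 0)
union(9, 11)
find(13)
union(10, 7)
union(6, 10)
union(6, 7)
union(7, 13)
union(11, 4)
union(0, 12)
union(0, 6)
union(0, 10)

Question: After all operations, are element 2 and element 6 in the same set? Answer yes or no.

Answer: yes

Derivation:
Step 1: union(0, 12) -> merged; set of 0 now {0, 12}
Step 2: union(1, 11) -> merged; set of 1 now {1, 11}
Step 3: union(2, 7) -> merged; set of 2 now {2, 7}
Step 4: union(12, 5) -> merged; set of 12 now {0, 5, 12}
Step 5: union(8, 4) -> merged; set of 8 now {4, 8}
Step 6: union(9, 0) -> merged; set of 9 now {0, 5, 9, 12}
Step 7: union(9, 11) -> merged; set of 9 now {0, 1, 5, 9, 11, 12}
Step 8: find(13) -> no change; set of 13 is {13}
Step 9: union(10, 7) -> merged; set of 10 now {2, 7, 10}
Step 10: union(6, 10) -> merged; set of 6 now {2, 6, 7, 10}
Step 11: union(6, 7) -> already same set; set of 6 now {2, 6, 7, 10}
Step 12: union(7, 13) -> merged; set of 7 now {2, 6, 7, 10, 13}
Step 13: union(11, 4) -> merged; set of 11 now {0, 1, 4, 5, 8, 9, 11, 12}
Step 14: union(0, 12) -> already same set; set of 0 now {0, 1, 4, 5, 8, 9, 11, 12}
Step 15: union(0, 6) -> merged; set of 0 now {0, 1, 2, 4, 5, 6, 7, 8, 9, 10, 11, 12, 13}
Step 16: union(0, 10) -> already same set; set of 0 now {0, 1, 2, 4, 5, 6, 7, 8, 9, 10, 11, 12, 13}
Set of 2: {0, 1, 2, 4, 5, 6, 7, 8, 9, 10, 11, 12, 13}; 6 is a member.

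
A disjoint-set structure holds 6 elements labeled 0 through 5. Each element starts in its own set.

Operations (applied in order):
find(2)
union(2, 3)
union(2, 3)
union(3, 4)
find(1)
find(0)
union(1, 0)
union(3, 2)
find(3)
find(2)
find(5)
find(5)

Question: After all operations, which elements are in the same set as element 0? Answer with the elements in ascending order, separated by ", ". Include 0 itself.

Step 1: find(2) -> no change; set of 2 is {2}
Step 2: union(2, 3) -> merged; set of 2 now {2, 3}
Step 3: union(2, 3) -> already same set; set of 2 now {2, 3}
Step 4: union(3, 4) -> merged; set of 3 now {2, 3, 4}
Step 5: find(1) -> no change; set of 1 is {1}
Step 6: find(0) -> no change; set of 0 is {0}
Step 7: union(1, 0) -> merged; set of 1 now {0, 1}
Step 8: union(3, 2) -> already same set; set of 3 now {2, 3, 4}
Step 9: find(3) -> no change; set of 3 is {2, 3, 4}
Step 10: find(2) -> no change; set of 2 is {2, 3, 4}
Step 11: find(5) -> no change; set of 5 is {5}
Step 12: find(5) -> no change; set of 5 is {5}
Component of 0: {0, 1}

Answer: 0, 1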